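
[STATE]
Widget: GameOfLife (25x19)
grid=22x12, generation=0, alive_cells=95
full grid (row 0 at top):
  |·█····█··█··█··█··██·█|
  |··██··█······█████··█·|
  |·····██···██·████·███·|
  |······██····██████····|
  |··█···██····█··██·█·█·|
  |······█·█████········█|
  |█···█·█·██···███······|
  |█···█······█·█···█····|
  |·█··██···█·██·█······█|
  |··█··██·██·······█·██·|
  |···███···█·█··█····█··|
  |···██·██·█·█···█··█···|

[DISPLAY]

Gen: 0                   
·█····█··█··█··█··██·█   
··██··█······█████··█·   
·····██···██·████·███·   
······██····██████····   
··█···██····█··██·█·█·   
······█·█████········█   
█···█·█·██···███······   
█···█······█·█···█····   
·█··██···█·██·█······█   
··█··██·██·······█·██·   
···███···█·█··█····█··   
···██·██·█·█···█··█···   
                         
                         
                         
                         
                         
                         


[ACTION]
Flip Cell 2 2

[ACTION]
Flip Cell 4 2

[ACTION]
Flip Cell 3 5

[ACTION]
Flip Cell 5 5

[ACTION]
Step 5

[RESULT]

Gen: 5                   
████·······█·······██·   
█···█·····█·█·····█··█   
·██·█······█······██·█   
···██·····███······█·█   
·········███·█······█·   
··············█·······   
·█··██···███·███······   
█·········██··██···█··   
█··········█··██··█·█·   
█·········█·███··█···█   
··········█·██····█·█·   
·███·······██······█··   
                         
                         
                         
                         
                         
                         


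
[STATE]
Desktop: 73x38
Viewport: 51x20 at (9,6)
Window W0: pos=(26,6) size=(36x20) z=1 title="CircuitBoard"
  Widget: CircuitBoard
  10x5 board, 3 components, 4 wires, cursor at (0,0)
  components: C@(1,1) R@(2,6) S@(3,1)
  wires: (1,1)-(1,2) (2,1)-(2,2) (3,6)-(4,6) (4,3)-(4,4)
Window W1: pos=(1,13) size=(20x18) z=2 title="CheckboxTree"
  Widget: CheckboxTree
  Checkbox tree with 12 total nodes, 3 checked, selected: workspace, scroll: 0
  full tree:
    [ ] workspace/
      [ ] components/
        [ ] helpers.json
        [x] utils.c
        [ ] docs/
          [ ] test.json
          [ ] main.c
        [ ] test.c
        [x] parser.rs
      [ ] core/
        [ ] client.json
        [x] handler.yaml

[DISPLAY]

                 ┏━━━━━━━━━━━━━━━━━━━━━━━━━━━━━━━━━
                 ┃ CircuitBoard                    
                 ┠─────────────────────────────────
                 ┃   0 1 2 3 4 5 6 7 8 9           
                 ┃0  [.]                           
                 ┃                                 
                 ┃1       C ─ ·                    
━━━━━━━━━━━┓     ┃                                 
oxTree     ┃     ┃2       · ─ ·               R    
───────────┨     ┃                                 
rkspace/   ┃     ┃3       S                   ·    
components/┃     ┃                            │    
] helpers.j┃     ┃4               · ─ ·       ·    
] utils.c  ┃     ┃Cursor: (0,0)                    
] docs/    ┃     ┃                                 
[ ] test.js┃     ┃                                 
[ ] main.c ┃     ┃                                 
] test.c   ┃     ┃                                 
] parser.rs┃     ┃                                 
core/      ┃     ┗━━━━━━━━━━━━━━━━━━━━━━━━━━━━━━━━━


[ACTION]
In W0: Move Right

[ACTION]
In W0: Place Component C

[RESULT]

                 ┏━━━━━━━━━━━━━━━━━━━━━━━━━━━━━━━━━
                 ┃ CircuitBoard                    
                 ┠─────────────────────────────────
                 ┃   0 1 2 3 4 5 6 7 8 9           
                 ┃0      [C]                       
                 ┃                                 
                 ┃1       C ─ ·                    
━━━━━━━━━━━┓     ┃                                 
oxTree     ┃     ┃2       · ─ ·               R    
───────────┨     ┃                                 
rkspace/   ┃     ┃3       S                   ·    
components/┃     ┃                            │    
] helpers.j┃     ┃4               · ─ ·       ·    
] utils.c  ┃     ┃Cursor: (0,1)                    
] docs/    ┃     ┃                                 
[ ] test.js┃     ┃                                 
[ ] main.c ┃     ┃                                 
] test.c   ┃     ┃                                 
] parser.rs┃     ┃                                 
core/      ┃     ┗━━━━━━━━━━━━━━━━━━━━━━━━━━━━━━━━━


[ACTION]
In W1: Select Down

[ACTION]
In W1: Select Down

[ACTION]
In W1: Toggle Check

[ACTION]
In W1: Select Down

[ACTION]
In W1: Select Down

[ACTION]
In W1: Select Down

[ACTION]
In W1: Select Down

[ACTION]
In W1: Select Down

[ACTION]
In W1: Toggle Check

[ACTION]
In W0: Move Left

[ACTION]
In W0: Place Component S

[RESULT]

                 ┏━━━━━━━━━━━━━━━━━━━━━━━━━━━━━━━━━
                 ┃ CircuitBoard                    
                 ┠─────────────────────────────────
                 ┃   0 1 2 3 4 5 6 7 8 9           
                 ┃0  [S]  C                        
                 ┃                                 
                 ┃1       C ─ ·                    
━━━━━━━━━━━┓     ┃                                 
oxTree     ┃     ┃2       · ─ ·               R    
───────────┨     ┃                                 
rkspace/   ┃     ┃3       S                   ·    
components/┃     ┃                            │    
] helpers.j┃     ┃4               · ─ ·       ·    
] utils.c  ┃     ┃Cursor: (0,0)                    
] docs/    ┃     ┃                                 
[ ] test.js┃     ┃                                 
[ ] main.c ┃     ┃                                 
] test.c   ┃     ┃                                 
] parser.rs┃     ┃                                 
core/      ┃     ┗━━━━━━━━━━━━━━━━━━━━━━━━━━━━━━━━━


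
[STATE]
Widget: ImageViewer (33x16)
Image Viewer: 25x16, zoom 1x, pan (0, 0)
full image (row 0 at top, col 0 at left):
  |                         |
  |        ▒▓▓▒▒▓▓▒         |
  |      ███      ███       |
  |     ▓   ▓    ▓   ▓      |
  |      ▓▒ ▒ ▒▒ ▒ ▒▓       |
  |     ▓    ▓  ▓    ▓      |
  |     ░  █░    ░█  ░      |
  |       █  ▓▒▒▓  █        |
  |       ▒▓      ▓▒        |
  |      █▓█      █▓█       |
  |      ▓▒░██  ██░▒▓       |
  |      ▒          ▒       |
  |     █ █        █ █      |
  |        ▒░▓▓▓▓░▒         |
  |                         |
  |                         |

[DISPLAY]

                                 
        ▒▓▓▒▒▓▓▒                 
      ███      ███               
     ▓   ▓    ▓   ▓              
      ▓▒ ▒ ▒▒ ▒ ▒▓               
     ▓    ▓  ▓    ▓              
     ░  █░    ░█  ░              
       █  ▓▒▒▓  █                
       ▒▓      ▓▒                
      █▓█      █▓█               
      ▓▒░██  ██░▒▓               
      ▒          ▒               
     █ █        █ █              
        ▒░▓▓▓▓░▒                 
                                 
                                 


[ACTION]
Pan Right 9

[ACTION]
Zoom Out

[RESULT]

                                 
▓▓▒▒▓▓▒                          
      ███                        
▓    ▓   ▓                       
▒ ▒▒ ▒ ▒▓                        
 ▓  ▓    ▓                       
░    ░█  ░                       
 ▓▒▒▓  █                         
      ▓▒                         
      █▓█                        
██  ██░▒▓                        
        ▒                        
       █ █                       
░▓▓▓▓░▒                          
                                 
                                 


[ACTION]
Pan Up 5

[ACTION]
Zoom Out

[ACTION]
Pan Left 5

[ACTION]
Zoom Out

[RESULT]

                                 
    ▒▓▓▒▒▓▓▒                     
  ███      ███                   
 ▓   ▓    ▓   ▓                  
  ▓▒ ▒ ▒▒ ▒ ▒▓                   
 ▓    ▓  ▓    ▓                  
 ░  █░    ░█  ░                  
   █  ▓▒▒▓  █                    
   ▒▓      ▓▒                    
  █▓█      █▓█                   
  ▓▒░██  ██░▒▓                   
  ▒          ▒                   
 █ █        █ █                  
    ▒░▓▓▓▓░▒                     
                                 
                                 


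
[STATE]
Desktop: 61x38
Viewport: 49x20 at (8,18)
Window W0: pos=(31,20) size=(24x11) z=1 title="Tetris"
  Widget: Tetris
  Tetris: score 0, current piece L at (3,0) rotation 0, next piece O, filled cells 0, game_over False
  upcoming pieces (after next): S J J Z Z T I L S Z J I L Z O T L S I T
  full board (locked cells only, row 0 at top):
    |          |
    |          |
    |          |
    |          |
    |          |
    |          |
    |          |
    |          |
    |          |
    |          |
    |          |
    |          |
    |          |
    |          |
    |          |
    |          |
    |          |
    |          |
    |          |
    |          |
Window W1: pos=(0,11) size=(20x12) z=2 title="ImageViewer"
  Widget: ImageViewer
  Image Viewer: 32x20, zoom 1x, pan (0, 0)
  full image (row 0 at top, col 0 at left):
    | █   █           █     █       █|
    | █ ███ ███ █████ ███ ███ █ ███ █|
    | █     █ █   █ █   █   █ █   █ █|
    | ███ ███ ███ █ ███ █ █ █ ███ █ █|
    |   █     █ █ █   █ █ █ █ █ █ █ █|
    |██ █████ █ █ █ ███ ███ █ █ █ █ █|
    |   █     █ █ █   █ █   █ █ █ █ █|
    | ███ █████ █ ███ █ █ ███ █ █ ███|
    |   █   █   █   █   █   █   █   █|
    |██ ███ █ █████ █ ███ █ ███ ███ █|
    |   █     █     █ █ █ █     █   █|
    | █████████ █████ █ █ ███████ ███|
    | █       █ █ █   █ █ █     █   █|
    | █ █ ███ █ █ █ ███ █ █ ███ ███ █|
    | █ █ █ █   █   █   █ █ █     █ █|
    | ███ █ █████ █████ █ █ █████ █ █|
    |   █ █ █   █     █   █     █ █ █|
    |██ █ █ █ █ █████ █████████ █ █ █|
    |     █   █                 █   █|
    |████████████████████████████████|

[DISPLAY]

  █ █ █   █┃                                     
█ █ █ █ ███┃                                     
  █ █ █   █┃           ┏━━━━━━━━━━━━━━━━━━━━━━┓  
███ █ ███ █┃           ┃ Tetris               ┃  
━━━━━━━━━━━┛           ┠──────────────────────┨  
                       ┃          │Next:      ┃  
                       ┃          │▓▓         ┃  
                       ┃          │▓▓         ┃  
                       ┃          │           ┃  
                       ┃          │           ┃  
                       ┃          │           ┃  
                       ┃          │Score:     ┃  
                       ┗━━━━━━━━━━━━━━━━━━━━━━┛  
                                                 
                                                 
                                                 
                                                 
                                                 
                                                 
                                                 


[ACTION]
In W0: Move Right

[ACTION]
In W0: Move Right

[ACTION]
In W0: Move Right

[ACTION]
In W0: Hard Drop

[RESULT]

  █ █ █   █┃                                     
█ █ █ █ ███┃                                     
  █ █ █   █┃           ┏━━━━━━━━━━━━━━━━━━━━━━┓  
███ █ ███ █┃           ┃ Tetris               ┃  
━━━━━━━━━━━┛           ┠──────────────────────┨  
                       ┃          │Next:      ┃  
                       ┃          │ ░░        ┃  
                       ┃          │░░         ┃  
                       ┃          │           ┃  
                       ┃          │           ┃  
                       ┃        ▒ │           ┃  
                       ┃      ▒▒▒ │Score:     ┃  
                       ┗━━━━━━━━━━━━━━━━━━━━━━┛  
                                                 
                                                 
                                                 
                                                 
                                                 
                                                 
                                                 


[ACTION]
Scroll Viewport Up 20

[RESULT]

                                                 
                                                 
                                                 
                                                 
                                                 
                                                 
                                                 
                                                 
                                                 
                                                 
                                                 
━━━━━━━━━━━┓                                     
iewer      ┃                                     
───────────┨                                     
          █┃                                     
███ █████ █┃                                     
█ █   █ █  ┃                                     
█ ███ █ ███┃                                     
  █ █ █   █┃                                     
█ █ █ █ ███┃                                     


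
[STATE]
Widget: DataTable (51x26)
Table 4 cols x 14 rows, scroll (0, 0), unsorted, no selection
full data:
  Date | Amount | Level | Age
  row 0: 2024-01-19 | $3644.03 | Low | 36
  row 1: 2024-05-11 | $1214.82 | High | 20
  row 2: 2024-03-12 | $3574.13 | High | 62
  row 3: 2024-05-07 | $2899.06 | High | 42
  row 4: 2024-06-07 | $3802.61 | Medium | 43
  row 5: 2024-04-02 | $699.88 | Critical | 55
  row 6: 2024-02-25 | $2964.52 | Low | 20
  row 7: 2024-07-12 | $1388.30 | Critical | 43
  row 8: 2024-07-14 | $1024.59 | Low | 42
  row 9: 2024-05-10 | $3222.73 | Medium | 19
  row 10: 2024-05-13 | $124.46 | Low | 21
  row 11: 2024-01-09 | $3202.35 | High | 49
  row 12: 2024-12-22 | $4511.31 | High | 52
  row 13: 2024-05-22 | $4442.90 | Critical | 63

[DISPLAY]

Date      │Amount  │Level   │Age                   
──────────┼────────┼────────┼───                   
2024-01-19│$3644.03│Low     │36                    
2024-05-11│$1214.82│High    │20                    
2024-03-12│$3574.13│High    │62                    
2024-05-07│$2899.06│High    │42                    
2024-06-07│$3802.61│Medium  │43                    
2024-04-02│$699.88 │Critical│55                    
2024-02-25│$2964.52│Low     │20                    
2024-07-12│$1388.30│Critical│43                    
2024-07-14│$1024.59│Low     │42                    
2024-05-10│$3222.73│Medium  │19                    
2024-05-13│$124.46 │Low     │21                    
2024-01-09│$3202.35│High    │49                    
2024-12-22│$4511.31│High    │52                    
2024-05-22│$4442.90│Critical│63                    
                                                   
                                                   
                                                   
                                                   
                                                   
                                                   
                                                   
                                                   
                                                   
                                                   


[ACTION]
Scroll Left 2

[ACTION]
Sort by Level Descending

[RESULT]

Date      │Amount  │Level  ▼│Age                   
──────────┼────────┼────────┼───                   
2024-06-07│$3802.61│Medium  │43                    
2024-05-10│$3222.73│Medium  │19                    
2024-01-19│$3644.03│Low     │36                    
2024-02-25│$2964.52│Low     │20                    
2024-07-14│$1024.59│Low     │42                    
2024-05-13│$124.46 │Low     │21                    
2024-05-11│$1214.82│High    │20                    
2024-03-12│$3574.13│High    │62                    
2024-05-07│$2899.06│High    │42                    
2024-01-09│$3202.35│High    │49                    
2024-12-22│$4511.31│High    │52                    
2024-04-02│$699.88 │Critical│55                    
2024-07-12│$1388.30│Critical│43                    
2024-05-22│$4442.90│Critical│63                    
                                                   
                                                   
                                                   
                                                   
                                                   
                                                   
                                                   
                                                   
                                                   
                                                   


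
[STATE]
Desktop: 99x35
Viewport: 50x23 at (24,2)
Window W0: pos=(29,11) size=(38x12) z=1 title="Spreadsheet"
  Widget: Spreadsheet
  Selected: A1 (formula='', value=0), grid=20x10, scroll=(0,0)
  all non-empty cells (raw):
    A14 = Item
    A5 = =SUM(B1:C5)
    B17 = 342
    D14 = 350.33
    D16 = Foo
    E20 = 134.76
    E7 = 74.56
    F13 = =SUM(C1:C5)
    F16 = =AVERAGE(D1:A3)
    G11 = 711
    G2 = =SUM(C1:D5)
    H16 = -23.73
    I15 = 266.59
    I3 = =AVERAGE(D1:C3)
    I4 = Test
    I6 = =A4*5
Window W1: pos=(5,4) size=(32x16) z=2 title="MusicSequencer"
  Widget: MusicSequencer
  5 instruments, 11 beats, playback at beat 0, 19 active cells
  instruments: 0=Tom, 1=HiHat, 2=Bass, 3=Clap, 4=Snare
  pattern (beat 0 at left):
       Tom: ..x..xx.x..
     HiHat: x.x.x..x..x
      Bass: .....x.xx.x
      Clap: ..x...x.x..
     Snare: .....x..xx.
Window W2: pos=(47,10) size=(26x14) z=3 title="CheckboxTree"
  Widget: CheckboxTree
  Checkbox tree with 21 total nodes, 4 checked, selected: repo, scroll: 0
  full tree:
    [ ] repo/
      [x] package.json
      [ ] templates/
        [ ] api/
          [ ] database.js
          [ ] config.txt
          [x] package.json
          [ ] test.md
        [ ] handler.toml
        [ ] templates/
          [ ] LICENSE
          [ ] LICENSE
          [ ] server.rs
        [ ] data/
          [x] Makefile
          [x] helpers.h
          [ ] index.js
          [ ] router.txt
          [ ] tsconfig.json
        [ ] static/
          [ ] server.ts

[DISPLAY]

                                                  
                                                  
━━━━━━━━━━━━┓                                     
            ┃                                     
────────────┨                                     
            ┃                                     
            ┃                                     
            ┃                                     
            ┃          ┏━━━━━━━━━━━━━━━━━━━━━━━━┓ 
            ┃━━━━━━━━━━┃ CheckboxTree           ┃ 
            ┃sheet     ┠────────────────────────┨ 
            ┃──────────┃>[-] repo/              ┃ 
            ┃          ┃   [x] package.json     ┃ 
            ┃A       B ┃   [-] templates/       ┃ 
            ┃----------┃     [-] api/           ┃ 
            ┃  [0]     ┃       [ ] database.js  ┃ 
            ┃    0     ┃       [ ] config.txt   ┃ 
━━━━━━━━━━━━┛    0     ┃       [x] package.json ┃ 
     ┃  4        0     ┃       [ ] test.md      ┃ 
     ┃  5        0     ┃     [ ] handler.toml   ┃ 
     ┗━━━━━━━━━━━━━━━━━┃     [ ] templates/     ┃ 
                       ┗━━━━━━━━━━━━━━━━━━━━━━━━┛ 
                                                  


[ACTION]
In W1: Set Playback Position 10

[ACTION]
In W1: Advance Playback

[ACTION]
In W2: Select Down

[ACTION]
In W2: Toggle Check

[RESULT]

                                                  
                                                  
━━━━━━━━━━━━┓                                     
            ┃                                     
────────────┨                                     
            ┃                                     
            ┃                                     
            ┃                                     
            ┃          ┏━━━━━━━━━━━━━━━━━━━━━━━━┓ 
            ┃━━━━━━━━━━┃ CheckboxTree           ┃ 
            ┃sheet     ┠────────────────────────┨ 
            ┃──────────┃ [-] repo/              ┃ 
            ┃          ┃>  [ ] package.json     ┃ 
            ┃A       B ┃   [-] templates/       ┃ 
            ┃----------┃     [-] api/           ┃ 
            ┃  [0]     ┃       [ ] database.js  ┃ 
            ┃    0     ┃       [ ] config.txt   ┃ 
━━━━━━━━━━━━┛    0     ┃       [x] package.json ┃ 
     ┃  4        0     ┃       [ ] test.md      ┃ 
     ┃  5        0     ┃     [ ] handler.toml   ┃ 
     ┗━━━━━━━━━━━━━━━━━┃     [ ] templates/     ┃ 
                       ┗━━━━━━━━━━━━━━━━━━━━━━━━┛ 
                                                  


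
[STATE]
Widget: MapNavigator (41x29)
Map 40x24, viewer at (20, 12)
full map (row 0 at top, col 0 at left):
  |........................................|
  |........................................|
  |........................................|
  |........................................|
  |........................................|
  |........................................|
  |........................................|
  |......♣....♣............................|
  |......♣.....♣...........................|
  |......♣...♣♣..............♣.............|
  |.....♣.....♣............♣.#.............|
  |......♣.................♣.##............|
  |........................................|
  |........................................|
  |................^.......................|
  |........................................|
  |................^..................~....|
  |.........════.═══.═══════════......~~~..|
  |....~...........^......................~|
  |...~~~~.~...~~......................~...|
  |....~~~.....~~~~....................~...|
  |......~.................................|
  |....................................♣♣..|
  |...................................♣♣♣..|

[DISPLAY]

                                         
                                         
........................................ 
........................................ 
........................................ 
........................................ 
........................................ 
........................................ 
........................................ 
......♣....♣............................ 
......♣.....♣........................... 
......♣...♣♣..............♣............. 
.....♣.....♣............♣.#............. 
......♣.................♣.##............ 
....................@................... 
........................................ 
................^....................... 
........................................ 
................^..................~.... 
.........════.═══.═══════════......~~~.. 
....~...........^......................~ 
...~~~~.~...~~......................~... 
....~~~.....~~~~....................~... 
......~................................. 
....................................♣♣.. 
...................................♣♣♣.. 
                                         
                                         
                                         


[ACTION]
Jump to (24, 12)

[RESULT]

                                         
                                         
....................................     
....................................     
....................................     
....................................     
....................................     
....................................     
....................................     
..♣....♣............................     
..♣.....♣...........................     
..♣...♣♣..............♣.............     
.♣.....♣............♣.#.............     
..♣.................♣.##............     
....................@...............     
....................................     
............^.......................     
....................................     
............^..................~....     
.....════.═══.═══════════......~~~..     
~...........^......................~     
~~~.~...~~......................~...     
~~~.....~~~~....................~...     
..~.................................     
................................♣♣..     
...............................♣♣♣..     
                                         
                                         
                                         


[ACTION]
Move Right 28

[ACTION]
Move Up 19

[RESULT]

                                         
                                         
                                         
                                         
                                         
                                         
                                         
                                         
                                         
                                         
                                         
                                         
                                         
                                         
....................@                    
.....................                    
.....................                    
.....................                    
.....................                    
.....................                    
.....................                    
.....................                    
.....................                    
.......♣.............                    
.....♣.#.............                    
.....♣.##............                    
.....................                    
.....................                    
.....................                    


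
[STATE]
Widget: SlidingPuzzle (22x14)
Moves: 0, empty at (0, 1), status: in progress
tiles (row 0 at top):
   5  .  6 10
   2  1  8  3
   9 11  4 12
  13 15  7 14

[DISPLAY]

┌────┬────┬────┬────┐ 
│  5 │    │  6 │ 10 │ 
├────┼────┼────┼────┤ 
│  2 │  1 │  8 │  3 │ 
├────┼────┼────┼────┤ 
│  9 │ 11 │  4 │ 12 │ 
├────┼────┼────┼────┤ 
│ 13 │ 15 │  7 │ 14 │ 
└────┴────┴────┴────┘ 
Moves: 0              
                      
                      
                      
                      


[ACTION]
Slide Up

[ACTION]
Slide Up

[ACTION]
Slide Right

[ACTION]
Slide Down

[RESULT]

┌────┬────┬────┬────┐ 
│  5 │  1 │  6 │ 10 │ 
├────┼────┼────┼────┤ 
│    │ 11 │  8 │  3 │ 
├────┼────┼────┼────┤ 
│  2 │  9 │  4 │ 12 │ 
├────┼────┼────┼────┤ 
│ 13 │ 15 │  7 │ 14 │ 
└────┴────┴────┴────┘ 
Moves: 4              
                      
                      
                      
                      


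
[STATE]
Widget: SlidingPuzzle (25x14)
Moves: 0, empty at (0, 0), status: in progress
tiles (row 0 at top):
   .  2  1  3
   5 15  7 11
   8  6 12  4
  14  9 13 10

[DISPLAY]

┌────┬────┬────┬────┐    
│    │  2 │  1 │  3 │    
├────┼────┼────┼────┤    
│  5 │ 15 │  7 │ 11 │    
├────┼────┼────┼────┤    
│  8 │  6 │ 12 │  4 │    
├────┼────┼────┼────┤    
│ 14 │  9 │ 13 │ 10 │    
└────┴────┴────┴────┘    
Moves: 0                 
                         
                         
                         
                         


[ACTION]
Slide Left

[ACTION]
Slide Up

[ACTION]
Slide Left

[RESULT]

┌────┬────┬────┬────┐    
│  2 │ 15 │  1 │  3 │    
├────┼────┼────┼────┤    
│  5 │  7 │    │ 11 │    
├────┼────┼────┼────┤    
│  8 │  6 │ 12 │  4 │    
├────┼────┼────┼────┤    
│ 14 │  9 │ 13 │ 10 │    
└────┴────┴────┴────┘    
Moves: 3                 
                         
                         
                         
                         


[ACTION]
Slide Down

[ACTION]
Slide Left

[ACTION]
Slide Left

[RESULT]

┌────┬────┬────┬────┐    
│  2 │ 15 │  3 │    │    
├────┼────┼────┼────┤    
│  5 │  7 │  1 │ 11 │    
├────┼────┼────┼────┤    
│  8 │  6 │ 12 │  4 │    
├────┼────┼────┼────┤    
│ 14 │  9 │ 13 │ 10 │    
└────┴────┴────┴────┘    
Moves: 5                 
                         
                         
                         
                         


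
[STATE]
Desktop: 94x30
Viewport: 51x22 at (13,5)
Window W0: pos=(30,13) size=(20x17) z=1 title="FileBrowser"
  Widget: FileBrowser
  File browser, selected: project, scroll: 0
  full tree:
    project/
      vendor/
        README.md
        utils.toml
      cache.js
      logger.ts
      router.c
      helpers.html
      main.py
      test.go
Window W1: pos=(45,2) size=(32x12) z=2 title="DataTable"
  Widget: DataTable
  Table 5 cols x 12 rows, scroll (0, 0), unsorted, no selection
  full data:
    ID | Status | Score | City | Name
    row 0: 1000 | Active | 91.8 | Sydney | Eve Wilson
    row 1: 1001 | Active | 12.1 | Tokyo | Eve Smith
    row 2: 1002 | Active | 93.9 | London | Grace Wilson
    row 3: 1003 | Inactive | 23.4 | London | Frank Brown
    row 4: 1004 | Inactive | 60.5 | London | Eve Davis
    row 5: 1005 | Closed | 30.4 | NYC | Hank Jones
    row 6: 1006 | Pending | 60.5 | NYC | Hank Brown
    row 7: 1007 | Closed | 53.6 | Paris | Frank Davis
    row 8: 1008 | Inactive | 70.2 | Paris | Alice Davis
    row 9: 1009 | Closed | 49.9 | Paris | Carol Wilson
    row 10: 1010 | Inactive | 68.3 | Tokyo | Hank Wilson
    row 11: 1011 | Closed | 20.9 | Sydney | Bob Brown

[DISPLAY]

                                ┃ID  │Status  │Scor
                                ┃────┼────────┼────
                                ┃1000│Active  │91.8
                                ┃1001│Active  │12.1
                                ┃1002│Active  │93.9
                                ┃1003│Inactive│23.4
                                ┃1004│Inactive│60.5
                                ┃1005│Closed  │30.4
                 ┏━━━━━━━━━━━━━━┗━━━━━━━━━━━━━━━━━━
                 ┃ FileBrowser      ┃              
                 ┠──────────────────┨              
                 ┃> [-] project/    ┃              
                 ┃    [+] vendor/   ┃              
                 ┃    cache.js      ┃              
                 ┃    logger.ts     ┃              
                 ┃    router.c      ┃              
                 ┃    helpers.html  ┃              
                 ┃    main.py       ┃              
                 ┃    test.go       ┃              
                 ┃                  ┃              
                 ┃                  ┃              
                 ┃                  ┃              


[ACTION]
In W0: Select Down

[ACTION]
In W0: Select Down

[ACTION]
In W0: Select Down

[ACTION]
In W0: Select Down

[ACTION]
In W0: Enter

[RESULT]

                                ┃ID  │Status  │Scor
                                ┃────┼────────┼────
                                ┃1000│Active  │91.8
                                ┃1001│Active  │12.1
                                ┃1002│Active  │93.9
                                ┃1003│Inactive│23.4
                                ┃1004│Inactive│60.5
                                ┃1005│Closed  │30.4
                 ┏━━━━━━━━━━━━━━┗━━━━━━━━━━━━━━━━━━
                 ┃ FileBrowser      ┃              
                 ┠──────────────────┨              
                 ┃  [-] project/    ┃              
                 ┃    [+] vendor/   ┃              
                 ┃    cache.js      ┃              
                 ┃    logger.ts     ┃              
                 ┃  > router.c      ┃              
                 ┃    helpers.html  ┃              
                 ┃    main.py       ┃              
                 ┃    test.go       ┃              
                 ┃                  ┃              
                 ┃                  ┃              
                 ┃                  ┃              


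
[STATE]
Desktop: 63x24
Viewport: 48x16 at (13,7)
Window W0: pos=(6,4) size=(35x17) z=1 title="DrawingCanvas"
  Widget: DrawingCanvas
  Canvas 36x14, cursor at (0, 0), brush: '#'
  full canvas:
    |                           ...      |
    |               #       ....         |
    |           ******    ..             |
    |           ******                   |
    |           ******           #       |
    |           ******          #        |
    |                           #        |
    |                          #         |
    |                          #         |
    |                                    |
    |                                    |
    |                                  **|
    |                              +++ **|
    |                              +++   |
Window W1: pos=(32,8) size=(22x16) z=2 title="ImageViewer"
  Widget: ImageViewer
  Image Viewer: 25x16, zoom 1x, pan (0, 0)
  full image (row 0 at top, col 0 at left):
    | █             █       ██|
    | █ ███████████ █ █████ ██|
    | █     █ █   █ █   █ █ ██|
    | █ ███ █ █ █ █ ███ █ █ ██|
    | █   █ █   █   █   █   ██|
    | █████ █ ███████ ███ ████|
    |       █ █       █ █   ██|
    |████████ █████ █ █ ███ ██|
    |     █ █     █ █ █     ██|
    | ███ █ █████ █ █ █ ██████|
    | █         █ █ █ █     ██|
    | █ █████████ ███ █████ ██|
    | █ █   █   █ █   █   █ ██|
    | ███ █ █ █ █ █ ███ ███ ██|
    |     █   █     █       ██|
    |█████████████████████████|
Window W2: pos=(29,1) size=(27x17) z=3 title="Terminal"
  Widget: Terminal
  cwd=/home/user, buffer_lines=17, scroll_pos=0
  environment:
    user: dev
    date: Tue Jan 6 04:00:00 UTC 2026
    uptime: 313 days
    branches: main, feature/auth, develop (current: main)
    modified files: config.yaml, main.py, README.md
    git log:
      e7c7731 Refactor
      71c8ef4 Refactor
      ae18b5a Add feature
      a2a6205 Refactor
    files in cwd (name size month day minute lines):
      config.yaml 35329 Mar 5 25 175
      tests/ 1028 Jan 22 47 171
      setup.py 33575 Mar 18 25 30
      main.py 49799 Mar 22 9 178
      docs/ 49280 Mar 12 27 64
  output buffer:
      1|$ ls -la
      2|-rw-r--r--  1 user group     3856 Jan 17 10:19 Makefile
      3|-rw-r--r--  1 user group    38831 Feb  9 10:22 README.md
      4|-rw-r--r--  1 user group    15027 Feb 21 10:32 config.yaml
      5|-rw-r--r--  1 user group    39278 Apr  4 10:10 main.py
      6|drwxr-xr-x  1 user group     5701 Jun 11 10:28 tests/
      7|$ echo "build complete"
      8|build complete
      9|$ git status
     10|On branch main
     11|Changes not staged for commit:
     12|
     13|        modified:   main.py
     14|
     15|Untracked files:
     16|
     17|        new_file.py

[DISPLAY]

                ┃-rw-r--r--  1 user group ┃     
         #      ┃-rw-r--r--  1 user group ┃     
     ******    .┃drwxr-xr-x  1 user group ┃     
     ******     ┃$ echo "build complete"  ┃     
     ******     ┃build complete           ┃     
     ******     ┃$ git status             ┃     
                ┃On branch main           ┃     
                ┃Changes not staged for co┃     
                ┃                         ┃     
                ┃        modified:   main.┃     
                ┗━━━━━━━━━━━━━━━━━━━━━━━━━┛     
                   ┃████████ █████ █ █ █┃       
                   ┃     █ █     █ █ █  ┃       
━━━━━━━━━━━━━━━━━━━┃ ███ █ █████ █ █ █ █┃       
                   ┃ █         █ █ █ █  ┃       
                   ┃ █ █████████ ███ ███┃       


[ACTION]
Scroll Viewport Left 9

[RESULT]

  ┃+                     ┃-rw-r--r--  1 user gro
  ┃               #      ┃-rw-r--r--  1 user gro
  ┃           ******    .┃drwxr-xr-x  1 user gro
  ┃           ******     ┃$ echo "build complete
  ┃           ******     ┃build complete        
  ┃           ******     ┃$ git status          
  ┃                      ┃On branch main        
  ┃                      ┃Changes not staged for
  ┃                      ┃                      
  ┃                      ┃        modified:   ma
  ┃                      ┗━━━━━━━━━━━━━━━━━━━━━━
  ┃                         ┃████████ █████ █ █ 
  ┃                         ┃     █ █     █ █ █ 
  ┗━━━━━━━━━━━━━━━━━━━━━━━━━┃ ███ █ █████ █ █ █ 
                            ┃ █         █ █ █ █ 
                            ┃ █ █████████ ███ ██


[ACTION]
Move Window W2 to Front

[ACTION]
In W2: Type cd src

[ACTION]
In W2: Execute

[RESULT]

  ┃+                     ┃Changes not staged for
  ┃               #      ┃                      
  ┃           ******    .┃        modified:   ma
  ┃           ******     ┃                      
  ┃           ******     ┃Untracked files:      
  ┃           ******     ┃                      
  ┃                      ┃        new_file.py   
  ┃                      ┃$ cd src              
  ┃                      ┃                      
  ┃                      ┃$ █                   
  ┃                      ┗━━━━━━━━━━━━━━━━━━━━━━
  ┃                         ┃████████ █████ █ █ 
  ┃                         ┃     █ █     █ █ █ 
  ┗━━━━━━━━━━━━━━━━━━━━━━━━━┃ ███ █ █████ █ █ █ 
                            ┃ █         █ █ █ █ 
                            ┃ █ █████████ ███ ██


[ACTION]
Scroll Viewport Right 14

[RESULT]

              ┃Changes not staged for co┃       
       #      ┃                         ┃       
   ******    .┃        modified:   main.┃       
   ******     ┃                         ┃       
   ******     ┃Untracked files:         ┃       
   ******     ┃                         ┃       
              ┃        new_file.py      ┃       
              ┃$ cd src                 ┃       
              ┃                         ┃       
              ┃$ █                      ┃       
              ┗━━━━━━━━━━━━━━━━━━━━━━━━━┛       
                 ┃████████ █████ █ █ █┃         
                 ┃     █ █     █ █ █  ┃         
━━━━━━━━━━━━━━━━━┃ ███ █ █████ █ █ █ █┃         
                 ┃ █         █ █ █ █  ┃         
                 ┃ █ █████████ ███ ███┃         
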